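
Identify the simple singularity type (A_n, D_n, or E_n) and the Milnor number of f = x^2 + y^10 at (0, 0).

Type A9, Milnor number mu = 9.

The Hessian of f at 0 is [[2, 0], [0, 0]] with rank 1, so corank 1. A Groebner basis of the Jacobian ideal J(f) in C{x,y} is {y^9, x}; counting standard monomials gives mu = 9. Corank 1: A-series; mu = 9 gives A_9.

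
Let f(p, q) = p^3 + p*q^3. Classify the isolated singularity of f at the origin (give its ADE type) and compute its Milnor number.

Type E_{7}, Milnor number mu = 7.

The Hessian of f at 0 is [[0, 0], [0, 0]] with rank 0, so corank 2. A Groebner basis of the Jacobian ideal J(f) in C{p,q} is {p^3, p*q^2, 3*p^2 + q^3}; counting standard monomials gives mu = 7. Corank 2; j^3 = p^3 is a perfect cube, so E-series; the 4-jet and mu = 7 give E_7.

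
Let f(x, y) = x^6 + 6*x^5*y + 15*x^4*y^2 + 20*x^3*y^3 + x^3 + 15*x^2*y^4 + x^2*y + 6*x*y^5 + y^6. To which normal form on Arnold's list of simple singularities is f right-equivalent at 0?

The Hessian of f at 0 has rank 0. Corank 2; j^3 = x^2*(x + y) has shape L^2 M (L != M), so D-series; mu = 7 gives D_7.

D_7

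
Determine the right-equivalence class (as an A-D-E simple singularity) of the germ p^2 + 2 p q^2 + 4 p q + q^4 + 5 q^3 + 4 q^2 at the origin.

A_2

The Hessian of f at 0 has rank 1. Corank 1: A-series; mu = 2 gives A_2.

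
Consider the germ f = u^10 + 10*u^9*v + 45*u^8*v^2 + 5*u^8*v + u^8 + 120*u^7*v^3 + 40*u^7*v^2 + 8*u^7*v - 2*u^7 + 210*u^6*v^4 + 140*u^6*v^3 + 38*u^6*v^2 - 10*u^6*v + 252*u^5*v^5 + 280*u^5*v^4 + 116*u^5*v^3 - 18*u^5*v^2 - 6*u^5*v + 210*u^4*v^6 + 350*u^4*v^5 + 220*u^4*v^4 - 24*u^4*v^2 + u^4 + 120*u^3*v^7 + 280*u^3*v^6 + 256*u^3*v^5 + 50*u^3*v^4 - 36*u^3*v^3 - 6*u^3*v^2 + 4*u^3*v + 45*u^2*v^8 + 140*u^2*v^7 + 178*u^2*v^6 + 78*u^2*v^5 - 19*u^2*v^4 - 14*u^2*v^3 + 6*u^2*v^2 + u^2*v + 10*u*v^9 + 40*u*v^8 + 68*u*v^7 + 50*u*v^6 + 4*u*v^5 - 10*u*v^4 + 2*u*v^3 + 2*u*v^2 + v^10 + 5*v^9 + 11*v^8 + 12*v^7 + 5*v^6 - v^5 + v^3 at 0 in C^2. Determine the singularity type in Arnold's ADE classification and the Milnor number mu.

Type D_{5}, Milnor number mu = 5.

The Hessian of f at 0 is [[0, 0], [0, 0]] with rank 0, so corank 2. A Groebner basis of the Jacobian ideal J(f) in C{u,v} is {u*v^2 + u*v + v^2, -u*v + v^3 - v^2, u^2 + 6*u*v + 5*v^2}; counting standard monomials gives mu = 5. Corank 2; j^3 = v*(u + v)^2 has shape L^2 M (L != M), so D-series; mu = 5 gives D_5.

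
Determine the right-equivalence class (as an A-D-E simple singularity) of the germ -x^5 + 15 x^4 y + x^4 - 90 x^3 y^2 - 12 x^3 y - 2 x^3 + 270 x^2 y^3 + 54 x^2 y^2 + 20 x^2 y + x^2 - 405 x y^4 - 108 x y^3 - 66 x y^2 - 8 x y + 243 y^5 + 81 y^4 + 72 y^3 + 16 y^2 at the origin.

A4

The Hessian of f at 0 has rank 1. Corank 1: A-series; mu = 4 gives A_4.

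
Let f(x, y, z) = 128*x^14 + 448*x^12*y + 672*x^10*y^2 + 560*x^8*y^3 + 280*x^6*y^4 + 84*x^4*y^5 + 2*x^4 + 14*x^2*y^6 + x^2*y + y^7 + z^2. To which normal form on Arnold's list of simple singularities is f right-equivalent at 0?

The Hessian of f at 0 has rank 1. Corank 2; j^3 = x^2*y has shape L^2 M (L != M), so D-series; mu = 8 gives D_8.

D_8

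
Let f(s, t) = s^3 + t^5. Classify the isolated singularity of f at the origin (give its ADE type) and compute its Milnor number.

Type E8, Milnor number mu = 8.

The Hessian of f at 0 is [[0, 0], [0, 0]] with rank 0, so corank 2. A Groebner basis of the Jacobian ideal J(f) in C{s,t} is {t^4, s^2}; counting standard monomials gives mu = 8. Corank 2; j^3 = s^3 is a perfect cube, so E-series; the 5-jet and mu = 8 give E_8.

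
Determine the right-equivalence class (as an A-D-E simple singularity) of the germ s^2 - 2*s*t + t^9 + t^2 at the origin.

The Hessian of f at 0 has rank 1. Corank 1: A-series; mu = 8 gives A_8.

A8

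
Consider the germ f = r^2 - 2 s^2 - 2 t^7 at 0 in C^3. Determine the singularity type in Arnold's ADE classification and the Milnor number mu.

Type A_6, Milnor number mu = 6.

The Hessian of f at 0 has rank 2. Corank 1: A-series; mu = 6 gives A_6.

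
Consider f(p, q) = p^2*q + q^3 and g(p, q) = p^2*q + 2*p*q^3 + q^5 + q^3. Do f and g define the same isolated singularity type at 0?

Yes.

The Hessian of f at 0 has rank 0. Corank 2; j^3 = q*(p^2 + q^2) splits into three distinct lines over C (the quadratic factor has nonzero discriminant), so D_4. The Hessian of g at 0 has rank 0. Corank 2; j^3 = q*(p^2 + q^2) splits into three distinct lines over C (the quadratic factor has nonzero discriminant), so D_4. Both have type D_4, hence right-equivalent.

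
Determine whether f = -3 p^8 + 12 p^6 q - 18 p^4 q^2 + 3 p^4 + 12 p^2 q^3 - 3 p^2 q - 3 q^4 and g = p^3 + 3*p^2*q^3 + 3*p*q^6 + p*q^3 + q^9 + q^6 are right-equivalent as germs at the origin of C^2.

The Hessian of f at 0 is [[0, 0], [0, 0]] with rank 0, so corank 2. A Groebner basis of the Jacobian ideal J(f) in C{p,q} is {p^3, p^2/4 + q^3, p*q}; counting standard monomials gives mu = 5. Corank 2; j^3 = -3*p^2*q has shape L^2 M (L != M), so D-series; mu = 5 gives D_5. The Hessian of g at 0 is [[0, 0], [0, 0]] with rank 0, so corank 2. A Groebner basis of the Jacobian ideal J(g) in C{p,q} is {p^3, p*q^2, 3*p^2 + q^3}; counting standard monomials gives mu = 7. Corank 2; j^3 = p^3 is a perfect cube, so E-series; the 4-jet and mu = 7 give E_7. f is D_5 but g is E_7, hence not right-equivalent.

No.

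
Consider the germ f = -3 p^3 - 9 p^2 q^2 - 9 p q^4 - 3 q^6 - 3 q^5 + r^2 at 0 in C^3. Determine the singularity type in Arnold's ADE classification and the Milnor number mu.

The Hessian of f at 0 has rank 1. Corank 2; j^3 = -3*p^3 is a perfect cube, so E-series; the 5-jet and mu = 8 give E_8.

Type E8, Milnor number mu = 8.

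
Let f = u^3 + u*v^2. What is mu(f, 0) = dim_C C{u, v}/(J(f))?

4

The Hessian of f at 0 has rank 0. Corank 2; j^3 = u*(u^2 + v^2) splits into three distinct lines over C (the quadratic factor has nonzero discriminant), so D_4.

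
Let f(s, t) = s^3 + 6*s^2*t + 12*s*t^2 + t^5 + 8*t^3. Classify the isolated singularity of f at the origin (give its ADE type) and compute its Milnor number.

The Hessian of f at 0 is [[0, 0], [0, 0]] with rank 0, so corank 2. A Groebner basis of the Jacobian ideal J(f) in C{s,t} is {t^4, s^2 + 4*s*t + 4*t^2}; counting standard monomials gives mu = 8. Corank 2; j^3 = (s + 2*t)^3 is a perfect cube, so E-series; the 5-jet and mu = 8 give E_8.

Type E_8, Milnor number mu = 8.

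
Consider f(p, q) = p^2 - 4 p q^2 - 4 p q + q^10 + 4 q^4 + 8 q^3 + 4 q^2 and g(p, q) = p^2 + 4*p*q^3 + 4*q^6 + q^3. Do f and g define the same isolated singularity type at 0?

No.

The Hessian of f at 0 is [[2, -4], [-4, 8]] with rank 1, so corank 1. A Groebner basis of the Jacobian ideal J(f) in C{p,q} is {p^5 - 20*p^4 + 120*p^3*q - 140*p^3 + 432*p^2*q - 184*p^2 + 432*p*q - 64*p + 128*q, p^4*q - 4*p^4 + 20*p^3*q - 20*p^3 + 60*p^2*q - 24*p^2 + 56*p*q - 8*p + 16*q, -p/2 + q^2 + q}; counting standard monomials gives mu = 9. Corank 1: A-series; mu = 9 gives A_9. The Hessian of g at 0 is [[2, 0], [0, 0]] with rank 1, so corank 1. A Groebner basis of the Jacobian ideal J(g) in C{p,q} is {q^2, p}; counting standard monomials gives mu = 2. Corank 1: A-series; mu = 2 gives A_2. f is A_9 but g is A_2, hence not right-equivalent.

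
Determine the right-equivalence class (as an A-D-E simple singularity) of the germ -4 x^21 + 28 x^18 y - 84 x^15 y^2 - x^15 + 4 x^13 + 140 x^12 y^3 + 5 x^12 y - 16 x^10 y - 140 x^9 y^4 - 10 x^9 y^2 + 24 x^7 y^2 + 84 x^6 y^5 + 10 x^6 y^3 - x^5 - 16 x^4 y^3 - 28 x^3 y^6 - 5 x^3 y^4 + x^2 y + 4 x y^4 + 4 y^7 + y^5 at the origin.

D_{6}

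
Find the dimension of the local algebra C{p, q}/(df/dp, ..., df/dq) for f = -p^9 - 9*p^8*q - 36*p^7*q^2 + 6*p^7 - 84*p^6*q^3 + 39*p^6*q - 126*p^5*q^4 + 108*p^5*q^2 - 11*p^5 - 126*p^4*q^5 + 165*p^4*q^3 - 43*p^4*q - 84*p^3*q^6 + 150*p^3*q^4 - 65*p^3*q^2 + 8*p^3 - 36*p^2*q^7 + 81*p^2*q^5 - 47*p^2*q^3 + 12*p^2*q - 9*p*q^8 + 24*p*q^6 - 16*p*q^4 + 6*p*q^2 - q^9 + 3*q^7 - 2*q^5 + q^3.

The Hessian of f at 0 is [[0, 0], [0, 0]] with rank 0, so corank 2. A Groebner basis of the Jacobian ideal J(f) in C{p,q} is {-40*p^2 + p*q^3 - 40*p*q - 10*q^2, 64*p^2 + 64*p*q + q^4 + 16*q^2, p^3 - 3*p*q^2/4 - q^3/4, p^2*q + p*q^2 + q^3/4}; counting standard monomials gives mu = 8. Corank 2; j^3 = (2*p + q)^3 is a perfect cube, so E-series; the 5-jet and mu = 8 give E_8.

8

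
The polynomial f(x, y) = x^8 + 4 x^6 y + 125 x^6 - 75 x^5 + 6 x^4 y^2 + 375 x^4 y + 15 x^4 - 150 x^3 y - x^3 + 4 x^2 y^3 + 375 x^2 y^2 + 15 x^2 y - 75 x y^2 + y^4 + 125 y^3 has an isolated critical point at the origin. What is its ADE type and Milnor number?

Type E_6, Milnor number mu = 6.

The Hessian of f at 0 has rank 0. Corank 2; j^3 = -(x - 5*y)^3 is a perfect cube, so E-series; the 4-jet and mu = 6 give E_6.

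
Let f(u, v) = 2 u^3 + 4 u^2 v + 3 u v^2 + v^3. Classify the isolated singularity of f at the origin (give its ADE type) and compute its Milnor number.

Type D4, Milnor number mu = 4.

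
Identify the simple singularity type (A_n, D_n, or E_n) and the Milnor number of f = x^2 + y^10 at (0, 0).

The Hessian of f at 0 has rank 1. Corank 1: A-series; mu = 9 gives A_9.

Type A_{9}, Milnor number mu = 9.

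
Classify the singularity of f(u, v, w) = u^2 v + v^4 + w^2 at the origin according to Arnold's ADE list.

D_{5}

The Hessian of f at 0 is [[0, 0, 0], [0, 0, 0], [0, 0, 2]] with rank 1, so corank 2. A Groebner basis of the Jacobian ideal J(f) in C{u,v,w} is {u^3, u^2/4 + v^3, u*v, w}; counting standard monomials gives mu = 5. Corank 2; j^3 = u^2*v has shape L^2 M (L != M), so D-series; mu = 5 gives D_5.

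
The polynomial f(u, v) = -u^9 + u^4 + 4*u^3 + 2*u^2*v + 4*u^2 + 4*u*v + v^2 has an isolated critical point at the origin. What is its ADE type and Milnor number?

Type A_8, Milnor number mu = 8.

The Hessian of f at 0 has rank 1. Corank 1: A-series; mu = 8 gives A_8.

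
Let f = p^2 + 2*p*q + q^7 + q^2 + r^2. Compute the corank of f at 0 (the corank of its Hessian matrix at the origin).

The Hessian at 0 is [[2, 2, 0], [2, 2, 0], [0, 0, 2]] of rank 2; hence corank 1.

1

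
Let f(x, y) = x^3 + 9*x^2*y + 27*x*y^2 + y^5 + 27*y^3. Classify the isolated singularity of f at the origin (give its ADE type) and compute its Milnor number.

Type E8, Milnor number mu = 8.

The Hessian of f at 0 is [[0, 0], [0, 0]] with rank 0, so corank 2. A Groebner basis of the Jacobian ideal J(f) in C{x,y} is {y^4, x^2 + 6*x*y + 9*y^2}; counting standard monomials gives mu = 8. Corank 2; j^3 = (x + 3*y)^3 is a perfect cube, so E-series; the 5-jet and mu = 8 give E_8.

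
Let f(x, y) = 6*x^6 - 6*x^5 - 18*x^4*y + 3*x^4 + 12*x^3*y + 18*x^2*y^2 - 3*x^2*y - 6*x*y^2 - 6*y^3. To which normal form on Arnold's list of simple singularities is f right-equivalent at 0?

D4

The Hessian of f at 0 has rank 0. Corank 2; j^3 = -3*y*(x^2 + 2*x*y + 2*y^2) splits into three distinct lines over C (the quadratic factor has nonzero discriminant), so D_4.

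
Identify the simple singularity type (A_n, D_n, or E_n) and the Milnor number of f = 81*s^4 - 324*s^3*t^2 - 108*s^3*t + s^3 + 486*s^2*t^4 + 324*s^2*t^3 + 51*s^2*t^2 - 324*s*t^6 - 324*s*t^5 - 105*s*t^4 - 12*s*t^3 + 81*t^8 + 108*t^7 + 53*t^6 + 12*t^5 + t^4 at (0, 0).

The Hessian of f at 0 has rank 0. Corank 2; j^3 = s^3 is a perfect cube, so E-series; the 4-jet and mu = 6 give E_6.

Type E_{6}, Milnor number mu = 6.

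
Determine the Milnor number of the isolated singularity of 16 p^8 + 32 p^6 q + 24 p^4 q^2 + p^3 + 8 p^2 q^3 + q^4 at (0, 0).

6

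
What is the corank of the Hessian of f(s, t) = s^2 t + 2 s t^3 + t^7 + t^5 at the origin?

Hessian at 0 has rank 0.

2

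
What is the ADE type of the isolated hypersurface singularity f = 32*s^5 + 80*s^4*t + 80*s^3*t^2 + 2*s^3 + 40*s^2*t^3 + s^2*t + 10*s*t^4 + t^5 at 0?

D_6

The Hessian of f at 0 has rank 0. Corank 2; j^3 = s^2*(2*s + t) has shape L^2 M (L != M), so D-series; mu = 6 gives D_6.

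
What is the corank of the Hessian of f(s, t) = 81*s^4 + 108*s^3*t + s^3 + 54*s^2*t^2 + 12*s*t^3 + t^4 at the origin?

2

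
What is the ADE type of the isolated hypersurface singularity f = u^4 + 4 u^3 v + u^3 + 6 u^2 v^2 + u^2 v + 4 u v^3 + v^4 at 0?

D_5

The Hessian of f at 0 has rank 0. Corank 2; j^3 = u^2*(u + v) has shape L^2 M (L != M), so D-series; mu = 5 gives D_5.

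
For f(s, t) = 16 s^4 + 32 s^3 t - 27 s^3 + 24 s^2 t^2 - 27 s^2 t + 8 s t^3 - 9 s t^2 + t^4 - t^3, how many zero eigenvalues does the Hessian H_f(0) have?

Hessian at 0 has rank 0.

2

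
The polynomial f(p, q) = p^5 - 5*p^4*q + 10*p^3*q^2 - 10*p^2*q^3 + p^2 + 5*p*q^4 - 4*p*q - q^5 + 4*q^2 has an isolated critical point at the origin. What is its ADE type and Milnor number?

Type A4, Milnor number mu = 4.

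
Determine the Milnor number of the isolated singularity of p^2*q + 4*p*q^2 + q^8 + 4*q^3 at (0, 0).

The Hessian of f at 0 has rank 0. Corank 2; j^3 = q*(p + 2*q)^2 has shape L^2 M (L != M), so D-series; mu = 9 gives D_9.

9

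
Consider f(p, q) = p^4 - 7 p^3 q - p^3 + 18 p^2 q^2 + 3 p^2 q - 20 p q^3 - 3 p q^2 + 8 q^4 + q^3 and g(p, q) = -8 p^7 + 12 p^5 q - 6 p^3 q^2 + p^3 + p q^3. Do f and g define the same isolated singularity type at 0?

Yes.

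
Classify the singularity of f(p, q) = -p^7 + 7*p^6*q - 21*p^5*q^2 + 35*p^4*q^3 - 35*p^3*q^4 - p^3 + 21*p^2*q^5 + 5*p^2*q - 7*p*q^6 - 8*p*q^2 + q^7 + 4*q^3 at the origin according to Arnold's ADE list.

The Hessian of f at 0 has rank 0. Corank 2; j^3 = -(p - 2*q)^2*(p - q) has shape L^2 M (L != M), so D-series; mu = 8 gives D_8.

D_8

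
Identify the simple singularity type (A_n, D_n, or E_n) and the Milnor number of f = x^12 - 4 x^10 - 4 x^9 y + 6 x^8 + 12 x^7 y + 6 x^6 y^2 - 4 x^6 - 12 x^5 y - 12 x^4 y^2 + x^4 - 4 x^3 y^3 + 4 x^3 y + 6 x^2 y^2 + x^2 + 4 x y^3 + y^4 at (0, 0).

The Hessian of f at 0 has rank 1. Corank 1: A-series; mu = 3 gives A_3.

Type A3, Milnor number mu = 3.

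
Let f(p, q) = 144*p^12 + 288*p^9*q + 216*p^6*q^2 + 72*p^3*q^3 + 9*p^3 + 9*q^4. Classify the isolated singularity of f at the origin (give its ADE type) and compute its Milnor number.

The Hessian of f at 0 is [[0, 0], [0, 0]] with rank 0, so corank 2. A Groebner basis of the Jacobian ideal J(f) in C{p,q} is {q^3, p^2}; counting standard monomials gives mu = 6. Corank 2; j^3 = 9*p^3 is a perfect cube, so E-series; the 4-jet and mu = 6 give E_6.

Type E6, Milnor number mu = 6.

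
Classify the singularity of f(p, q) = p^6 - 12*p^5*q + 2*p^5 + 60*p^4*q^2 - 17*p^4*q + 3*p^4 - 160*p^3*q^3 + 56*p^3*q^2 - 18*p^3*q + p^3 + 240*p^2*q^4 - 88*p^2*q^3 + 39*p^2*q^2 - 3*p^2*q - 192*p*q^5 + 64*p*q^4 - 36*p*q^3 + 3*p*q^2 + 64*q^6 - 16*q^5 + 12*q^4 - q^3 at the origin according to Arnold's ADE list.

The Hessian of f at 0 is [[0, 0], [0, 0]] with rank 0, so corank 2. A Groebner basis of the Jacobian ideal J(f) in C{p,q} is {5*p^2/8 + p*q^3 + 5*p*q^2/4 - 5*p*q/4 - 5*q^3/4 + 5*q^2/8, p^2/2 + p*q^2 - p*q + q^4 - q^3 + q^2/2, p^3 - 3*p^2/4 - 9*p*q^2/2 + 3*p*q/2 + 7*q^3/2 - 3*q^2/4, p^2*q - p^2/4 - 5*p*q^2/2 + p*q/2 + 3*q^3/2 - q^2/4}; counting standard monomials gives mu = 8. Corank 2; j^3 = (p - q)^3 is a perfect cube, so E-series; the 5-jet and mu = 8 give E_8.

E8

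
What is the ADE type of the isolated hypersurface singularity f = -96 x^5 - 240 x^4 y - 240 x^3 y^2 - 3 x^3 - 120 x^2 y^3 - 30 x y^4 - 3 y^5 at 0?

E8

The Hessian of f at 0 has rank 0. Corank 2; j^3 = -3*x^3 is a perfect cube, so E-series; the 5-jet and mu = 8 give E_8.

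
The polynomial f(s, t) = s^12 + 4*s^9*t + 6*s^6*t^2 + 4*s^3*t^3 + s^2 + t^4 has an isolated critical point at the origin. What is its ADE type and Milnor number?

Type A3, Milnor number mu = 3.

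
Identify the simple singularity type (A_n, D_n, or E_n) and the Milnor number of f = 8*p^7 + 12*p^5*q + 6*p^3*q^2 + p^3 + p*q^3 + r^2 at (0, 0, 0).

Type E_{7}, Milnor number mu = 7.

The Hessian of f at 0 has rank 1. Corank 2; j^3 = p^3 is a perfect cube, so E-series; the 4-jet and mu = 7 give E_7.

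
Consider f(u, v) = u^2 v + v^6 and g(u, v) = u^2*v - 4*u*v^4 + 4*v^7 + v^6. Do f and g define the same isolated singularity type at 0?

The Hessian of f at 0 is [[0, 0], [0, 0]] with rank 0, so corank 2. A Groebner basis of the Jacobian ideal J(f) in C{u,v} is {u^2/6 + v^5, u^3, u*v}; counting standard monomials gives mu = 7. Corank 2; j^3 = u^2*v has shape L^2 M (L != M), so D-series; mu = 7 gives D_7. The Hessian of g at 0 is [[0, 0], [0, 0]] with rank 0, so corank 2. A Groebner basis of the Jacobian ideal J(g) in C{u,v} is {-u*v/2 + v^4, u^3, u^2*v, u^2/3 + u*v^2}; counting standard monomials gives mu = 7. Corank 2; j^3 = u^2*v has shape L^2 M (L != M), so D-series; mu = 7 gives D_7. Both have type D_7, hence right-equivalent.

Yes.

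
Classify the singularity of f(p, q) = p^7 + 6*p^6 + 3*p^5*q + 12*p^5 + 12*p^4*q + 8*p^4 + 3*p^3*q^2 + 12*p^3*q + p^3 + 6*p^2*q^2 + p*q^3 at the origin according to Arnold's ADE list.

E7

The Hessian of f at 0 has rank 0. Corank 2; j^3 = p^3 is a perfect cube, so E-series; the 4-jet and mu = 7 give E_7.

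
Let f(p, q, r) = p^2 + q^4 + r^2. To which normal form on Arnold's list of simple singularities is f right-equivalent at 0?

A3

The Hessian of f at 0 has rank 2. Corank 1: A-series; mu = 3 gives A_3.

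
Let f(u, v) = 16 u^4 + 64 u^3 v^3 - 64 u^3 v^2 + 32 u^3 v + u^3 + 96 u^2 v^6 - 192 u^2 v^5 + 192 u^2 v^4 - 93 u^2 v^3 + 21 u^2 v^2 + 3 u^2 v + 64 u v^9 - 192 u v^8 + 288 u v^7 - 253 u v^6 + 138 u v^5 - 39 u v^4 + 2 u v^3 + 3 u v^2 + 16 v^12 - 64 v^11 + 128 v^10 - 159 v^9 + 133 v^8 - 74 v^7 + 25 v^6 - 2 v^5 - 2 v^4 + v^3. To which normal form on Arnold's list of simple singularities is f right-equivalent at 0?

E6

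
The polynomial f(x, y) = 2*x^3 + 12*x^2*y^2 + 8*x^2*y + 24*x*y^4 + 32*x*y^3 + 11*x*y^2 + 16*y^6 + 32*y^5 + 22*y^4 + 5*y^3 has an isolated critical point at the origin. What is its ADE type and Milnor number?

Type D_4, Milnor number mu = 4.

The Hessian of f at 0 is [[0, 0], [0, 0]] with rank 0, so corank 2. A Groebner basis of the Jacobian ideal J(f) in C{x,y} is {y^3, x^2 + y^2/2, x*y + y^2/2}; counting standard monomials gives mu = 4. Corank 2; j^3 = (x + y)*(2*x^2 + 6*x*y + 5*y^2) splits into three distinct lines over C (the quadratic factor has nonzero discriminant), so D_4.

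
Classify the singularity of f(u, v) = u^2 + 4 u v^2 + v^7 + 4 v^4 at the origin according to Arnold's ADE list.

A6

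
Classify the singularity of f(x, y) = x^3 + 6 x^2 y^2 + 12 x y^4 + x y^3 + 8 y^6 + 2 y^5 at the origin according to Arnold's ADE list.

The Hessian of f at 0 is [[0, 0], [0, 0]] with rank 0, so corank 2. A Groebner basis of the Jacobian ideal J(f) in C{x,y} is {-x^2/4 + y^4 - y^3/12, x^3, x^2*y + x^2/12 + y^3/36, x^2/2 + x*y^2 + y^3/6}; counting standard monomials gives mu = 7. Corank 2; j^3 = x^3 is a perfect cube, so E-series; the 4-jet and mu = 7 give E_7.

E7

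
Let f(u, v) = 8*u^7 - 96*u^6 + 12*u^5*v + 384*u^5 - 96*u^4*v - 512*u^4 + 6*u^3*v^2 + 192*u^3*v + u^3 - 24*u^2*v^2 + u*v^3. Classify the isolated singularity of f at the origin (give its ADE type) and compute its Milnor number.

Type E7, Milnor number mu = 7.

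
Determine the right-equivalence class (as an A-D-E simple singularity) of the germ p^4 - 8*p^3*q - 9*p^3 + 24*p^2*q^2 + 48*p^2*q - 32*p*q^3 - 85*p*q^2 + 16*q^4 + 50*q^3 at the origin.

D5

The Hessian of f at 0 has rank 0. Corank 2; j^3 = -(p - 2*q)*(3*p - 5*q)^2 has shape L^2 M (L != M), so D-series; mu = 5 gives D_5.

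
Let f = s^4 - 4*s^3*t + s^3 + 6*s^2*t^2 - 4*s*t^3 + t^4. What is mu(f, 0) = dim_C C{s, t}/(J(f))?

The Hessian of f at 0 is [[0, 0], [0, 0]] with rank 0, so corank 2. A Groebner basis of the Jacobian ideal J(f) in C{s,t} is {t^4, s*t^2 - t^3/3, s^2}; counting standard monomials gives mu = 6. Corank 2; j^3 = s^3 is a perfect cube, so E-series; the 4-jet and mu = 6 give E_6.

6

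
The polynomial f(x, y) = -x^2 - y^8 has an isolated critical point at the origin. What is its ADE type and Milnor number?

The Hessian of f at 0 has rank 1. Corank 1: A-series; mu = 7 gives A_7.

Type A7, Milnor number mu = 7.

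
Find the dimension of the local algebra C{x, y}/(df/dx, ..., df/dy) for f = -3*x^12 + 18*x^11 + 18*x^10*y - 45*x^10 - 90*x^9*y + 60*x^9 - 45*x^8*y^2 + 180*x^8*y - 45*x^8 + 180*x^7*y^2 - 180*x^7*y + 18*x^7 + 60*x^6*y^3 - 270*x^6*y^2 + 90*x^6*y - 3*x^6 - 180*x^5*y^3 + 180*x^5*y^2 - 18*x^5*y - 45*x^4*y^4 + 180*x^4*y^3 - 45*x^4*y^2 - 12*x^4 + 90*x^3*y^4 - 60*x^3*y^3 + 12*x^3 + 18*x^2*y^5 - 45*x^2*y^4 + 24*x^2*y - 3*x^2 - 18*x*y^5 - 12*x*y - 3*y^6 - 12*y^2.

The Hessian of f at 0 has rank 1. Corank 1: A-series; mu = 5 gives A_5.

5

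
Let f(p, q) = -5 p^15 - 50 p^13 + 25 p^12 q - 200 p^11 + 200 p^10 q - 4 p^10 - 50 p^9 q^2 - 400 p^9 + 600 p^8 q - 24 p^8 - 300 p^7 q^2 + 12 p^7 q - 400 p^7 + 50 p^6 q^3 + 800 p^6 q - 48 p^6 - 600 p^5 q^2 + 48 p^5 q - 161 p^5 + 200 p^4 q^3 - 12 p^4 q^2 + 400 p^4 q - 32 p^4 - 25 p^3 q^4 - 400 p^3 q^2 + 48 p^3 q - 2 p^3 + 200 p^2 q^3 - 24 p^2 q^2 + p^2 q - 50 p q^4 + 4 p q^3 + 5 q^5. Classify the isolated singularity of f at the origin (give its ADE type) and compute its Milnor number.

Type D6, Milnor number mu = 6.

The Hessian of f at 0 is [[0, 0], [0, 0]] with rank 0, so corank 2. A Groebner basis of the Jacobian ideal J(f) in C{p,q} is {p^3, p^2*q, -2*p^2 + p*q^2, -13*p^2 + p*q/2 + q^3}; counting standard monomials gives mu = 6. Corank 2; j^3 = -p^2*(2*p - q) has shape L^2 M (L != M), so D-series; mu = 6 gives D_6.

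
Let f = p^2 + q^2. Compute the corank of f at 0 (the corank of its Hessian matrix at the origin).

0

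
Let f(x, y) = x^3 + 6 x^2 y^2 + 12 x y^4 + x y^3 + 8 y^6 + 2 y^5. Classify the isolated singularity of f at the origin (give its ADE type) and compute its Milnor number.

The Hessian of f at 0 has rank 0. Corank 2; j^3 = x^3 is a perfect cube, so E-series; the 4-jet and mu = 7 give E_7.

Type E_{7}, Milnor number mu = 7.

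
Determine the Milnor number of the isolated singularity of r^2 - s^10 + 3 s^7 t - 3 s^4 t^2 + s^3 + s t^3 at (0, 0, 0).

The Hessian of f at 0 is [[0, 0, 0], [0, 0, 0], [0, 0, 2]] with rank 1, so corank 2. A Groebner basis of the Jacobian ideal J(f) in C{s,t,r} is {s^3, s*t^2, 3*s^2 + t^3, r}; counting standard monomials gives mu = 7. Corank 2; j^3 = s^3 is a perfect cube, so E-series; the 4-jet and mu = 7 give E_7.

7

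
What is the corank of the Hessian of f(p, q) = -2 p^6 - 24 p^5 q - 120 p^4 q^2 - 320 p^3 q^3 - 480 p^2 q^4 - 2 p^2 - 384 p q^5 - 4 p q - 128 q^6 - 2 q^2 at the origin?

Hessian at 0 has rank 1.

1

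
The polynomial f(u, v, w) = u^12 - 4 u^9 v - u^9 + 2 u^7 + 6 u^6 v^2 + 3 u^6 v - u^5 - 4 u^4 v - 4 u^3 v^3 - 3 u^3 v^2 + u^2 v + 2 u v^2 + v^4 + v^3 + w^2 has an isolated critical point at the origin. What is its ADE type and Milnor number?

Type D_{5}, Milnor number mu = 5.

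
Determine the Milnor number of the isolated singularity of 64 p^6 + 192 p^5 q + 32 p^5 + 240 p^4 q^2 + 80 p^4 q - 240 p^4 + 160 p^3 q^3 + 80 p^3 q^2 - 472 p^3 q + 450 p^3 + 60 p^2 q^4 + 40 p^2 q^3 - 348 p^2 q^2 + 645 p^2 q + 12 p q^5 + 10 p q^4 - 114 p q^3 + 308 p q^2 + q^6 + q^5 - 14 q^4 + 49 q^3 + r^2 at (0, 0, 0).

7

The Hessian of f at 0 is [[0, 0, 0], [0, 0, 0], [0, 0, 2]] with rank 1, so corank 2. A Groebner basis of the Jacobian ideal J(f) in C{p,q,r} is {-94921875*p^2/22 - 33159375*p*q/8 + q^4 + 3075*q^3/88 - 87530625*q^2/88, p^3 - 33915*p^2/44 - 11893*p*q/16 + 287*q^3/2640 - 31507*q^2/176, p^2*q + 48375*p^2/44 + 16965*p*q/16 - 361*q^3/1584 + 44947*q^2/176, -25875*p^2/22 + p*q^2 - 9075*p*q/8 + 1891*q^3/3960 - 24045*q^2/88, r}; counting standard monomials gives mu = 7. Corank 2; j^3 = (2*p + q)*(15*p + 7*q)^2 has shape L^2 M (L != M), so D-series; mu = 7 gives D_7.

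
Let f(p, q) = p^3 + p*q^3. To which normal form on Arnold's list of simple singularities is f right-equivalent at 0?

The Hessian of f at 0 is [[0, 0], [0, 0]] with rank 0, so corank 2. A Groebner basis of the Jacobian ideal J(f) in C{p,q} is {p^3, p*q^2, 3*p^2 + q^3}; counting standard monomials gives mu = 7. Corank 2; j^3 = p^3 is a perfect cube, so E-series; the 4-jet and mu = 7 give E_7.

E7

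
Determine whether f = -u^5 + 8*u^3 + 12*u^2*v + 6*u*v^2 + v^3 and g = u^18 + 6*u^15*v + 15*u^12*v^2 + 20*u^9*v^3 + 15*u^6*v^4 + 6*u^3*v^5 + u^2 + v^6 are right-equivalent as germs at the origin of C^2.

The Hessian of f at 0 has rank 0. Corank 2; j^3 = (2*u + v)^3 is a perfect cube, so E-series; the 5-jet and mu = 8 give E_8. The Hessian of g at 0 has rank 1. Corank 1: A-series; mu = 5 gives A_5. f is E_8 but g is A_5, hence not right-equivalent.

No.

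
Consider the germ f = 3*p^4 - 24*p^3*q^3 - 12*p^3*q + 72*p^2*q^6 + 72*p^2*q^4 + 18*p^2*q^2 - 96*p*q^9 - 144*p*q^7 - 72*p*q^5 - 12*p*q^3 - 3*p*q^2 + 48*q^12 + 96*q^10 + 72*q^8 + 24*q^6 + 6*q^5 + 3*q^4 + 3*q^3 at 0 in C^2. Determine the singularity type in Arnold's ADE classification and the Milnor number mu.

The Hessian of f at 0 is [[0, 0], [0, 0]] with rank 0, so corank 2. A Groebner basis of the Jacobian ideal J(f) in C{p,q} is {p^3 - q^2/4, q^3, p*q - q^2}; counting standard monomials gives mu = 5. Corank 2; j^3 = -3*q^2*(p - q) has shape L^2 M (L != M), so D-series; mu = 5 gives D_5.

Type D5, Milnor number mu = 5.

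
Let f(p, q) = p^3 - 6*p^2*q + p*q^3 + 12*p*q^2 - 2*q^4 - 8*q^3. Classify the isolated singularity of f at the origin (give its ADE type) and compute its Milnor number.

The Hessian of f at 0 has rank 0. Corank 2; j^3 = (p - 2*q)^3 is a perfect cube, so E-series; the 4-jet and mu = 7 give E_7.

Type E_7, Milnor number mu = 7.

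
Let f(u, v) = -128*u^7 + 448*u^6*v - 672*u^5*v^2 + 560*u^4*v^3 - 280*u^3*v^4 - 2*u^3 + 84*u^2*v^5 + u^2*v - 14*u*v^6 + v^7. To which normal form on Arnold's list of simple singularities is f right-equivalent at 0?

The Hessian of f at 0 has rank 0. Corank 2; j^3 = -u^2*(2*u - v) has shape L^2 M (L != M), so D-series; mu = 8 gives D_8.

D8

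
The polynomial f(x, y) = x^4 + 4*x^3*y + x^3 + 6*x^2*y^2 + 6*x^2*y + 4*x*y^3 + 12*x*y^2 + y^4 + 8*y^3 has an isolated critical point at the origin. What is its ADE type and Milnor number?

Type E_6, Milnor number mu = 6.

The Hessian of f at 0 has rank 0. Corank 2; j^3 = (x + 2*y)^3 is a perfect cube, so E-series; the 4-jet and mu = 6 give E_6.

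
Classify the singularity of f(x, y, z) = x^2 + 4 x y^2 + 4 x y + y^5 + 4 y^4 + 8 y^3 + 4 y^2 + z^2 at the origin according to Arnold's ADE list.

A_4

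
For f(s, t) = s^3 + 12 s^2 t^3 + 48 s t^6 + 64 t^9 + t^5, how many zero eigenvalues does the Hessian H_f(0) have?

2

Hessian at 0 has rank 0.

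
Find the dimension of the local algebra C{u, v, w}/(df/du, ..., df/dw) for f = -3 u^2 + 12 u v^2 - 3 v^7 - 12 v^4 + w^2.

6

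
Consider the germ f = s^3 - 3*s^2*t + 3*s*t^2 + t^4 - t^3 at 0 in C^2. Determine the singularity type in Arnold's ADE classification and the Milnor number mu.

Type E_6, Milnor number mu = 6.

The Hessian of f at 0 is [[0, 0], [0, 0]] with rank 0, so corank 2. A Groebner basis of the Jacobian ideal J(f) in C{s,t} is {t^3, s^2 - 2*s*t + t^2}; counting standard monomials gives mu = 6. Corank 2; j^3 = (s - t)^3 is a perfect cube, so E-series; the 4-jet and mu = 6 give E_6.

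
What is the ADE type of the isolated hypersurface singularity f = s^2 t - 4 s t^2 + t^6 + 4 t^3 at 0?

The Hessian of f at 0 is [[0, 0], [0, 0]] with rank 0, so corank 2. A Groebner basis of the Jacobian ideal J(f) in C{s,t} is {s^2/6 + t^5 - 2*t^2/3, s^3 - 8*t^3, s*t - 2*t^2}; counting standard monomials gives mu = 7. Corank 2; j^3 = t*(s - 2*t)^2 has shape L^2 M (L != M), so D-series; mu = 7 gives D_7.

D_7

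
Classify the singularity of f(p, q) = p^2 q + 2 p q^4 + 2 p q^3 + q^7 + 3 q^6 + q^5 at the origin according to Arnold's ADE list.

D7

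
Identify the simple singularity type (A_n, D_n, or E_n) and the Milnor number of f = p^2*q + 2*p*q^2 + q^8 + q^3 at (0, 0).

The Hessian of f at 0 has rank 0. Corank 2; j^3 = q*(p + q)^2 has shape L^2 M (L != M), so D-series; mu = 9 gives D_9.

Type D_9, Milnor number mu = 9.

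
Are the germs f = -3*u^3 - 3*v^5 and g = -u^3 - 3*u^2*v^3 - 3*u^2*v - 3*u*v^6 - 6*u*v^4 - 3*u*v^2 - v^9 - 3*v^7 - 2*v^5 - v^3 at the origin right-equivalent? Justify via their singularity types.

Yes.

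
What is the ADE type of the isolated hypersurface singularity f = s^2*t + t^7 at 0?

D_{8}

The Hessian of f at 0 has rank 0. Corank 2; j^3 = s^2*t has shape L^2 M (L != M), so D-series; mu = 8 gives D_8.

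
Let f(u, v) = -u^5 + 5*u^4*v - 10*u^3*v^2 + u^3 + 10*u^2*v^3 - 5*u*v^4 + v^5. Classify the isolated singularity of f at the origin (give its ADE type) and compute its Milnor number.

Type E_{8}, Milnor number mu = 8.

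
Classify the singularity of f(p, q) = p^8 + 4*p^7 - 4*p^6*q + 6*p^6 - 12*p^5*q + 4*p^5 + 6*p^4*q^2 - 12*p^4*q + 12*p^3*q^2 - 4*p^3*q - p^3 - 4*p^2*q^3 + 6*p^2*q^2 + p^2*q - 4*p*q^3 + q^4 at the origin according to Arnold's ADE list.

The Hessian of f at 0 has rank 0. Corank 2; j^3 = -p^2*(p - q) has shape L^2 M (L != M), so D-series; mu = 5 gives D_5.

D5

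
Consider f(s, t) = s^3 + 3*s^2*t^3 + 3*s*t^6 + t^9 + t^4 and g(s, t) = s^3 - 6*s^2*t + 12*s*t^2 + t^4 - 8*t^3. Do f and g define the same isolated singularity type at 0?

Yes.

The Hessian of f at 0 has rank 0. Corank 2; j^3 = s^3 is a perfect cube, so E-series; the 4-jet and mu = 6 give E_6. The Hessian of g at 0 has rank 0. Corank 2; j^3 = (s - 2*t)^3 is a perfect cube, so E-series; the 4-jet and mu = 6 give E_6. Both have type E_6, hence right-equivalent.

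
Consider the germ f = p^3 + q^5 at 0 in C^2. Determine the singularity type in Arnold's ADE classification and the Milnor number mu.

Type E_8, Milnor number mu = 8.

The Hessian of f at 0 has rank 0. Corank 2; j^3 = p^3 is a perfect cube, so E-series; the 5-jet and mu = 8 give E_8.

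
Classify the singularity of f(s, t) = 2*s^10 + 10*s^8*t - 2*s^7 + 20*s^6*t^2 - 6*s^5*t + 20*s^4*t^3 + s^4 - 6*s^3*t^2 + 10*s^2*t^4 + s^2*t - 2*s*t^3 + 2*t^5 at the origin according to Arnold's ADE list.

D_6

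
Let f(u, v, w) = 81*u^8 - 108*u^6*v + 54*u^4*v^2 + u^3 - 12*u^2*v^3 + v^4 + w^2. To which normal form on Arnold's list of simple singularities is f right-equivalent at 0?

The Hessian of f at 0 has rank 1. Corank 2; j^3 = u^3 is a perfect cube, so E-series; the 4-jet and mu = 6 give E_6.

E_{6}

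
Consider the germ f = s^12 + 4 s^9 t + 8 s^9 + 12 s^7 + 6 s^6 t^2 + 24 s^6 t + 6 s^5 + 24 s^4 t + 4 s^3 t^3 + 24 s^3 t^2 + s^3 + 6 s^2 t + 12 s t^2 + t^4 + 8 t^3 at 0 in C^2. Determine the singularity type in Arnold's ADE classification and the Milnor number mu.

The Hessian of f at 0 has rank 0. Corank 2; j^3 = (s + 2*t)^3 is a perfect cube, so E-series; the 4-jet and mu = 6 give E_6.

Type E_{6}, Milnor number mu = 6.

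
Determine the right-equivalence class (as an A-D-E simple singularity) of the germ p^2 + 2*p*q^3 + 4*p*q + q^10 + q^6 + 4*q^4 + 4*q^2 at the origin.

The Hessian of f at 0 is [[2, 4], [4, 8]] with rank 1, so corank 1. A Groebner basis of the Jacobian ideal J(f) in C{p,q} is {p^3 + 6*p^2*q + 12*p*q^2 - 8*p - 16*q, p + q^3 + 2*q}; counting standard monomials gives mu = 9. Corank 1: A-series; mu = 9 gives A_9.

A_9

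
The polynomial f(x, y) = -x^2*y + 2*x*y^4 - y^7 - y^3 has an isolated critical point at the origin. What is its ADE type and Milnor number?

The Hessian of f at 0 has rank 0. Corank 2; j^3 = -y*(x^2 + y^2) splits into three distinct lines over C (the quadratic factor has nonzero discriminant), so D_4.

Type D_{4}, Milnor number mu = 4.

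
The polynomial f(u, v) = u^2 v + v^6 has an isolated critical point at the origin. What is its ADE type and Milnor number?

Type D7, Milnor number mu = 7.

The Hessian of f at 0 has rank 0. Corank 2; j^3 = u^2*v has shape L^2 M (L != M), so D-series; mu = 7 gives D_7.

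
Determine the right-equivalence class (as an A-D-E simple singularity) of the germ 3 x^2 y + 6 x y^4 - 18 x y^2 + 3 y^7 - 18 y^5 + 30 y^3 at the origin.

D_{4}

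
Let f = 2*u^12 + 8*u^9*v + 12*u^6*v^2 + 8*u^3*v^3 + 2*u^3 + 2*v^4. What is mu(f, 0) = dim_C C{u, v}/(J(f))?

6

The Hessian of f at 0 has rank 0. Corank 2; j^3 = 2*u^3 is a perfect cube, so E-series; the 4-jet and mu = 6 give E_6.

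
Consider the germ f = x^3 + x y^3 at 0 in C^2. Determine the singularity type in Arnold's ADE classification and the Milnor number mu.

The Hessian of f at 0 is [[0, 0], [0, 0]] with rank 0, so corank 2. A Groebner basis of the Jacobian ideal J(f) in C{x,y} is {x^3, x*y^2, 3*x^2 + y^3}; counting standard monomials gives mu = 7. Corank 2; j^3 = x^3 is a perfect cube, so E-series; the 4-jet and mu = 7 give E_7.

Type E7, Milnor number mu = 7.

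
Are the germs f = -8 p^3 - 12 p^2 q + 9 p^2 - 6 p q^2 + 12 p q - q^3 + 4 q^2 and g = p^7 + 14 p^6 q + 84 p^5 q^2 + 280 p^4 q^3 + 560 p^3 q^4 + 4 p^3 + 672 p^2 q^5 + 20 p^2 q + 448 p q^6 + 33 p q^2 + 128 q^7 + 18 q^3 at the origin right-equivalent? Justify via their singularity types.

No.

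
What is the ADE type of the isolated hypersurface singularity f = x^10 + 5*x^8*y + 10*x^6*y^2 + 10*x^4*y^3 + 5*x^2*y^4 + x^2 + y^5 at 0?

A4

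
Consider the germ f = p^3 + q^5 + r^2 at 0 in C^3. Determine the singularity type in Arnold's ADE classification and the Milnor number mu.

Type E_{8}, Milnor number mu = 8.

The Hessian of f at 0 has rank 1. Corank 2; j^3 = p^3 is a perfect cube, so E-series; the 5-jet and mu = 8 give E_8.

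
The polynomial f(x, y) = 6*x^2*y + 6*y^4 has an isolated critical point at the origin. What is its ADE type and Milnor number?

The Hessian of f at 0 has rank 0. Corank 2; j^3 = 6*x^2*y has shape L^2 M (L != M), so D-series; mu = 5 gives D_5.

Type D5, Milnor number mu = 5.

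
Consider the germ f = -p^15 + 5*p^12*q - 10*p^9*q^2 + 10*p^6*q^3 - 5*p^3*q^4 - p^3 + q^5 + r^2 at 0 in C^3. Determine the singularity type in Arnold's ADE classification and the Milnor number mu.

Type E8, Milnor number mu = 8.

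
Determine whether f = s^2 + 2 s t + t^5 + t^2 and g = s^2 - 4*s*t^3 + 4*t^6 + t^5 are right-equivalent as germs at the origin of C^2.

Yes.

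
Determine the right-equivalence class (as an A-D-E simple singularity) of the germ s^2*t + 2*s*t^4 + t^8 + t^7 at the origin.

The Hessian of f at 0 is [[0, 0], [0, 0]] with rank 0, so corank 2. A Groebner basis of the Jacobian ideal J(f) in C{s,t} is {s^2*t^2, 8*s^2*t + s^2 + s*t^3, s*t + t^4, s^3}; counting standard monomials gives mu = 9. Corank 2; j^3 = s^2*t has shape L^2 M (L != M), so D-series; mu = 9 gives D_9.

D_9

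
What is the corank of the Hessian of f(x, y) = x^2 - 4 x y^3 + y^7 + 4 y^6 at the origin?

Hessian at 0 has rank 1.

1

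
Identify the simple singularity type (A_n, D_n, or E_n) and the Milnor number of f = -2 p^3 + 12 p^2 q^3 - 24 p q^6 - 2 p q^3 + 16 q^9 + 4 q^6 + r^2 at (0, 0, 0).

The Hessian of f at 0 is [[0, 0, 0], [0, 0, 0], [0, 0, 2]] with rank 1, so corank 2. A Groebner basis of the Jacobian ideal J(f) in C{p,q,r} is {p^3, p*q^2, 3*p^2 + q^3, r}; counting standard monomials gives mu = 7. Corank 2; j^3 = -2*p^3 is a perfect cube, so E-series; the 4-jet and mu = 7 give E_7.

Type E7, Milnor number mu = 7.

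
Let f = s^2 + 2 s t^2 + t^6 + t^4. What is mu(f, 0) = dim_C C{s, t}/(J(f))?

5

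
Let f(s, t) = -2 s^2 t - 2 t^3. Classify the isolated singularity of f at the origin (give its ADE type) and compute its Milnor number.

The Hessian of f at 0 has rank 0. Corank 2; j^3 = -2*t*(s^2 + t^2) splits into three distinct lines over C (the quadratic factor has nonzero discriminant), so D_4.

Type D_4, Milnor number mu = 4.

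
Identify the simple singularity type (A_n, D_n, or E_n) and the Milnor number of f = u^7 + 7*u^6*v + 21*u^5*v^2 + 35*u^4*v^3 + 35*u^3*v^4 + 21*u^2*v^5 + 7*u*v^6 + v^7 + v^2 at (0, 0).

Type A6, Milnor number mu = 6.

The Hessian of f at 0 has rank 1. Corank 1: A-series; mu = 6 gives A_6.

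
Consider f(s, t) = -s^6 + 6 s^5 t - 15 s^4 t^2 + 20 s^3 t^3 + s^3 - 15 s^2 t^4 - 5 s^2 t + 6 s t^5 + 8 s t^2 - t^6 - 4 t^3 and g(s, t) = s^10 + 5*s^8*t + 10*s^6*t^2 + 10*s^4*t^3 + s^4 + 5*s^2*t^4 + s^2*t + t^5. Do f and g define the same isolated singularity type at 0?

No.

The Hessian of f at 0 is [[0, 0], [0, 0]] with rank 0, so corank 2. A Groebner basis of the Jacobian ideal J(f) in C{s,t} is {s*t/6 + t^5 - t^2/3, s*t^2 - 2*t^3, s^2 - 3*s*t + 2*t^2}; counting standard monomials gives mu = 7. Corank 2; j^3 = (s - 2*t)^2*(s - t) has shape L^2 M (L != M), so D-series; mu = 7 gives D_7. The Hessian of g at 0 is [[0, 0], [0, 0]] with rank 0, so corank 2. A Groebner basis of the Jacobian ideal J(g) in C{s,t} is {s^2/5 + t^4, s^3, s*t}; counting standard monomials gives mu = 6. Corank 2; j^3 = s^2*t has shape L^2 M (L != M), so D-series; mu = 6 gives D_6. f is D_7 but g is D_6, hence not right-equivalent.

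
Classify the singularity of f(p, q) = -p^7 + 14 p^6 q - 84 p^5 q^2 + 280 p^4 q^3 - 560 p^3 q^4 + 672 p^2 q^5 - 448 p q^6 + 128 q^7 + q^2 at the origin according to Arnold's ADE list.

A_6

The Hessian of f at 0 has rank 1. Corank 1: A-series; mu = 6 gives A_6.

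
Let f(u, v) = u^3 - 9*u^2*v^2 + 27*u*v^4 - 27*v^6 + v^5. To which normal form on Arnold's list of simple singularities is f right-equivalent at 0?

The Hessian of f at 0 has rank 0. Corank 2; j^3 = u^3 is a perfect cube, so E-series; the 5-jet and mu = 8 give E_8.

E_8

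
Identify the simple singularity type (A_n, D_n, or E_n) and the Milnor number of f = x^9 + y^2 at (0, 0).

Type A8, Milnor number mu = 8.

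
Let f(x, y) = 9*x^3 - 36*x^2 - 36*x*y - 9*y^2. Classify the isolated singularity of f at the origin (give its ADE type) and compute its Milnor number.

The Hessian of f at 0 has rank 1. Corank 1: A-series; mu = 2 gives A_2.

Type A_2, Milnor number mu = 2.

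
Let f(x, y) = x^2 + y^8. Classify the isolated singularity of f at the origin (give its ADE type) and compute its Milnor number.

Type A_{7}, Milnor number mu = 7.

The Hessian of f at 0 is [[2, 0], [0, 0]] with rank 1, so corank 1. A Groebner basis of the Jacobian ideal J(f) in C{x,y} is {y^7, x}; counting standard monomials gives mu = 7. Corank 1: A-series; mu = 7 gives A_7.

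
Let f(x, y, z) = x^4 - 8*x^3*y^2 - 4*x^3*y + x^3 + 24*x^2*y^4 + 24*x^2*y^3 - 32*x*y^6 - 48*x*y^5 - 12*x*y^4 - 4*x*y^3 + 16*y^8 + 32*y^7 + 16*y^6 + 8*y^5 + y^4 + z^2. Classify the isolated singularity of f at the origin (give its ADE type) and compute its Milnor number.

Type E6, Milnor number mu = 6.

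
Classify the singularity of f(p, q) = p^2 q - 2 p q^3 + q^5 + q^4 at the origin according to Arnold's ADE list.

The Hessian of f at 0 has rank 0. Corank 2; j^3 = p^2*q has shape L^2 M (L != M), so D-series; mu = 5 gives D_5.

D_{5}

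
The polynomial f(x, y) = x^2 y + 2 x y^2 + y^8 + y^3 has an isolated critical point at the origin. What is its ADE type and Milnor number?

Type D9, Milnor number mu = 9.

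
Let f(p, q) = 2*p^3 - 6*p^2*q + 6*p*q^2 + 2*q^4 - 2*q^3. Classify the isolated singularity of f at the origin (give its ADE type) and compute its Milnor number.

The Hessian of f at 0 has rank 0. Corank 2; j^3 = 2*(p - q)^3 is a perfect cube, so E-series; the 4-jet and mu = 6 give E_6.

Type E6, Milnor number mu = 6.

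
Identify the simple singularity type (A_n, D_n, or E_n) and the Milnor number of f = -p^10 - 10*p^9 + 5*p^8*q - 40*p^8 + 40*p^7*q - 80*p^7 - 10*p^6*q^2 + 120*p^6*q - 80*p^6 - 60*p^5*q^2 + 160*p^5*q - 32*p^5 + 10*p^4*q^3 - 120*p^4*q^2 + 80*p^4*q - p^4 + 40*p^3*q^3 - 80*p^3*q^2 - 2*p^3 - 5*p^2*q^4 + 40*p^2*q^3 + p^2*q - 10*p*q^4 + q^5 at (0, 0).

Type D_6, Milnor number mu = 6.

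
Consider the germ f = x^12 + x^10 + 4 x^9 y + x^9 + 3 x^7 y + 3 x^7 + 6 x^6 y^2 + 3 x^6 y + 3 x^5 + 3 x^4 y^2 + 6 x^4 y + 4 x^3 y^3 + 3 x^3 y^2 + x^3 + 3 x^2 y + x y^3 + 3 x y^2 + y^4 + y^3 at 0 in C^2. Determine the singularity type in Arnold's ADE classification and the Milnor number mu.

The Hessian of f at 0 is [[0, 0], [0, 0]] with rank 0, so corank 2. A Groebner basis of the Jacobian ideal J(f) in C{x,y} is {x^3 + 3*x^2*y + 6*x^2 + 12*x*y + 6*y^2, -3*x^2 + x*y^2 - 6*x*y - 3*y^2, 3*x^2 + 6*x*y + y^3 + 3*y^2}; counting standard monomials gives mu = 7. Corank 2; j^3 = (x + y)^3 is a perfect cube, so E-series; the 4-jet and mu = 7 give E_7.

Type E_{7}, Milnor number mu = 7.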